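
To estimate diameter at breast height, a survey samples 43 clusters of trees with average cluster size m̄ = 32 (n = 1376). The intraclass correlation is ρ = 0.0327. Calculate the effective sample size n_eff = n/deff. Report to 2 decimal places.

683.32

deff = 1 + (32 − 1)·0.0327 = 1 + 1.0137 = 2.0137.
n_eff = 1376 / 2.0137 = 683.32.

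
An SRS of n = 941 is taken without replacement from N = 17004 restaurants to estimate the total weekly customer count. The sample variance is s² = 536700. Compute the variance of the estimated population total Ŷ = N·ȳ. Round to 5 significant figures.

Var(Ŷ) = N²·Var(ȳ) = N²·(1 − n/N)·s²/n.
f = 941/17004 = 0.05533992; Var(ȳ) = 0.94466008·536700/941 = 538.78753.
Var(Ŷ) = 17004² · 538.78753 = 1.5578288 × 10^11.

1.5578 × 10^11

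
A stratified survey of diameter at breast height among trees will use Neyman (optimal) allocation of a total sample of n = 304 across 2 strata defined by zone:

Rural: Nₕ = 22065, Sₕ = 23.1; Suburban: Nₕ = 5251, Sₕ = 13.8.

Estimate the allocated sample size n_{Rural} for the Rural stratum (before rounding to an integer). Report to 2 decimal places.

Neyman allocation: nₕ = n·NₕSₕ / Σⱼ NⱼSⱼ.
Σ NⱼSⱼ = 22065·23.1 + 5251·13.8 = 582165.3.
n_{Rural} = 304·22065·23.1 / 582165.3 = 266.16.

266.16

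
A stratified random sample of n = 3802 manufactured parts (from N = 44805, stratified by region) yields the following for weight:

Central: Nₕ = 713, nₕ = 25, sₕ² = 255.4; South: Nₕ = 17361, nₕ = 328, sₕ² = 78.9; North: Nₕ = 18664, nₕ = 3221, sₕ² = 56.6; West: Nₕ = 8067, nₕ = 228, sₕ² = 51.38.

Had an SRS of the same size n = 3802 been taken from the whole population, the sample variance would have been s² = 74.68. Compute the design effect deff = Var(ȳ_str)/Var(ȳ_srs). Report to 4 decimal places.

2.6454

Var(ȳ_str) = Σ Wₕ²(1−fₕ)sₕ²/nₕ with Wₕ = Nₕ/44805:
  Central: (713/44805)²·(1−25/713)·255.4/25 = 0.0024963524
  South: (17361/44805)²·(1−328/17361)·78.9/328 = 0.035433665
  North: (18664/44805)²·(1−3221/18664)·56.6/3221 = 0.0025229529
  West: (8067/44805)²·(1−228/8067)·51.38/228 = 0.0070987031
  → Var(ȳ_str) = 0.047551673.
Var(ȳ_srs) = (1 − 3802/44805)·74.68/3802 = 0.017975515.
deff = 0.047551673 / 0.017975515 = 2.6454.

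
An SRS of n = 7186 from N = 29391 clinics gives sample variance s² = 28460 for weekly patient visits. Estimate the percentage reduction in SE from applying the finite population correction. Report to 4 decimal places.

13.0803

f = n/N = 7186/29391 = 0.24449661.
SE_no-fpc = √(s²/n) = 1.9900952; SE_fpc = √((1−f)s²/n) = 1.7297847.
Ratio = √(1−f) = 0.86919698. Reduction = 100·(1 − 0.86919698) = 13.0803%.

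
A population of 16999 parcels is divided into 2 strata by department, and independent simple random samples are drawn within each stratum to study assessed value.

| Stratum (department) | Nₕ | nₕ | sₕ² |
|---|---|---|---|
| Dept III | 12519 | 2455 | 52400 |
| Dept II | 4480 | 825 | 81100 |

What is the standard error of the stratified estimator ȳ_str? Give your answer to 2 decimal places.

3.86

Var(ȳ_str) = Σₕ Wₕ²(1 − fₕ)sₕ²/nₕ with Wₕ = Nₕ/N, N = 16999.
Dept III: Wₕ = 0.73645509; term = 0.73645509²·(1 − 0.19610193)·52400/2455 = 9.3062199.
Dept II: Wₕ = 0.26354491; term = 0.26354491²·(1 − 0.18415179)·81100/825 = 5.5703894.
Sum = 14.876609.
SE = √(14.876609) = 3.86.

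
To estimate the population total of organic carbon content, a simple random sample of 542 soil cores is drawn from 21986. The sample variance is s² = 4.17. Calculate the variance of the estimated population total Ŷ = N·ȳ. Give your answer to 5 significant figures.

Var(Ŷ) = N²·Var(ȳ) = N²·(1 − n/N)·s²/n.
f = 542/21986 = 0.02465205; Var(ȳ) = 0.97534795·4.17/542 = 0.0075040608.
Var(Ŷ) = 21986² · 0.0075040608 = 3.6273444 × 10^6.

3.6273 × 10^6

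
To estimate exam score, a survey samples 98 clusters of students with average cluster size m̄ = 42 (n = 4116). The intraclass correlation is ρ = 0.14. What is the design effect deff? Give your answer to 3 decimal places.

6.740

deff = 1 + (42 − 1)·0.14 = 1 + 5.74 = 6.74.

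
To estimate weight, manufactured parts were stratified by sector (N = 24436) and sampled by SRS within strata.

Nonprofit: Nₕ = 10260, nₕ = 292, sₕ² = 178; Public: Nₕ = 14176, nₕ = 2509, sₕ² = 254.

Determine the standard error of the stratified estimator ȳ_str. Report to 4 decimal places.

0.3639

Var(ȳ_str) = Σₕ Wₕ²(1 − fₕ)sₕ²/nₕ with Wₕ = Nₕ/N, N = 24436.
Nonprofit: Wₕ = 0.41987232; term = 0.41987232²·(1 − 0.02846004)·178/292 = 0.10440765.
Public: Wₕ = 0.58012768; term = 0.58012768²·(1 − 0.17698928)·254/2509 = 0.028040498.
Sum = 0.13244815.
SE = √(0.13244815) = 0.3639.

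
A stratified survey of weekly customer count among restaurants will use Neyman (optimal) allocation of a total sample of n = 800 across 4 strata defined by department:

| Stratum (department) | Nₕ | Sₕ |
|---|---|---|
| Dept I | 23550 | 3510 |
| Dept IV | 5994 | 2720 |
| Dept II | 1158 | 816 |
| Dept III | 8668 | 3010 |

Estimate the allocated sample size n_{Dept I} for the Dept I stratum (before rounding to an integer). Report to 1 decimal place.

524.8

Neyman allocation: nₕ = n·NₕSₕ / Σⱼ NⱼSⱼ.
Σ NⱼSⱼ = 23550·3510 + 5994·2720 + 1158·816 + 8668·3010 = 1.2599979 × 10^8.
n_{Dept I} = 800·23550·3510 / (1.2599979 × 10^8) = 524.8.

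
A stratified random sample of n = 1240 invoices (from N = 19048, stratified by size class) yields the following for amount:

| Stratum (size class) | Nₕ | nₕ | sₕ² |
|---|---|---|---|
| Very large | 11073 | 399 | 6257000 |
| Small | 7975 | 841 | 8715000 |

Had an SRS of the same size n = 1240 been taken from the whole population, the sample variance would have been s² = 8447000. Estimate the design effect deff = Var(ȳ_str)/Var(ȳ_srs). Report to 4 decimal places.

Var(ȳ_str) = Σ Wₕ²(1−fₕ)sₕ²/nₕ with Wₕ = Nₕ/19048:
  Very large: (11073/19048)²·(1−399/11073)·6257000/399 = 5108.4247
  Small: (7975/19048)²·(1−841/7975)·8715000/841 = 1624.9366
  → Var(ȳ_str) = 6733.3613.
Var(ȳ_srs) = (1 − 1240/19048)·8447000/1240 = 6368.6381.
deff = 6733.3613 / 6368.6381 = 1.0573.

1.0573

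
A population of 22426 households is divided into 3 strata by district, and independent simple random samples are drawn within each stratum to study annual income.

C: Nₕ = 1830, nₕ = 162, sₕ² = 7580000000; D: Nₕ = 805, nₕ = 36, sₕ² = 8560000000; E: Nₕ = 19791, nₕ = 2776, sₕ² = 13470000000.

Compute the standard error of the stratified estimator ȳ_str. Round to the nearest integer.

Var(ȳ_str) = Σₕ Wₕ²(1 − fₕ)sₕ²/nₕ with Wₕ = Nₕ/N, N = 22426.
C: Wₕ = 0.08160171; term = 0.08160171²·(1 − 0.08852459)·7580000000/162 = 283986.5.
D: Wₕ = 0.03589584; term = 0.03589584²·(1 − 0.04472050)·8560000000/36 = 292677.84.
E: Wₕ = 0.88250245; term = 0.88250245²·(1 − 0.14026578)·13470000000/2776 = 3.2489587 × 10^6.
Sum = 3.825623 × 10^6.
SE = √(3.825623 × 10^6) = 1956.

1956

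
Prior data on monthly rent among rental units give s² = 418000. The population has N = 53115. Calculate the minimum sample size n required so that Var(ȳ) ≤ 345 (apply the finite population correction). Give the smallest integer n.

Without fpc, n₀ = s²/D = 418000/345 = 1211.5942.
With fpc, (1 − n/N)·s²/n ≤ D requires n ≥ n₀/(1 + n₀/N) = 1211.5942/(1 + 1211.5942/53115) = 1184.5732.
Rounding up, n = 1185.

1185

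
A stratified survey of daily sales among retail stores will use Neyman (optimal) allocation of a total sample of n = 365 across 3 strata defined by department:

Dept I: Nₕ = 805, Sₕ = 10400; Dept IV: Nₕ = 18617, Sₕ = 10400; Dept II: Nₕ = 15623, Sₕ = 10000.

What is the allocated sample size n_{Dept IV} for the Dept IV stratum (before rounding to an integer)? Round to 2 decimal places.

197.28

Neyman allocation: nₕ = n·NₕSₕ / Σⱼ NⱼSⱼ.
Σ NⱼSⱼ = 805·10400 + 18617·10400 + 15623·10000 = 3.582188 × 10^8.
n_{Dept IV} = 365·18617·10400 / (3.582188 × 10^8) = 197.28.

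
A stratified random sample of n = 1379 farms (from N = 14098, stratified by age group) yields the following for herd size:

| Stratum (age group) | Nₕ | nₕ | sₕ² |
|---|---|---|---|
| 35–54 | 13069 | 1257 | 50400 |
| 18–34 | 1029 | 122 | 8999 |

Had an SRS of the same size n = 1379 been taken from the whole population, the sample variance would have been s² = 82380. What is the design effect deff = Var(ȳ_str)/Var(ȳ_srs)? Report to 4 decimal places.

0.5842

Var(ȳ_str) = Σ Wₕ²(1−fₕ)sₕ²/nₕ with Wₕ = Nₕ/14098:
  35–54: (13069/14098)²·(1−1257/13069)·50400/1257 = 31.141967
  18–34: (1029/14098)²·(1−122/1029)·8999/122 = 0.34637144
  → Var(ȳ_str) = 31.488338.
Var(ȳ_srs) = (1 − 1379/14098)·82380/1379 = 53.895559.
deff = 31.488338 / 53.895559 = 0.5842.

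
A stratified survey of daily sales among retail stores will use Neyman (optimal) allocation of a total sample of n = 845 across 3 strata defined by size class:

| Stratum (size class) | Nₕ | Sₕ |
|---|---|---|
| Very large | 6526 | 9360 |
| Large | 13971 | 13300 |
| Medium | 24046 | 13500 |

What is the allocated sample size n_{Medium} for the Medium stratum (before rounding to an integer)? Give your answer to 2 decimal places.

Neyman allocation: nₕ = n·NₕSₕ / Σⱼ NⱼSⱼ.
Σ NⱼSⱼ = 6526·9360 + 13971·13300 + 24046·13500 = 5.7151866 × 10^8.
n_{Medium} = 845·24046·13500 / (5.7151866 × 10^8) = 479.96.

479.96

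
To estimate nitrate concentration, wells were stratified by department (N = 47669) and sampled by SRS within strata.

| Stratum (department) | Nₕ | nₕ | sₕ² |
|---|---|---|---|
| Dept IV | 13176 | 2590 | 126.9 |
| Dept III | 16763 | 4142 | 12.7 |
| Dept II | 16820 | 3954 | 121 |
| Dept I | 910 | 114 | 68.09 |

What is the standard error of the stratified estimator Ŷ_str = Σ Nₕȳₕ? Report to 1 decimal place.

3812.8

Var(Ŷ_str) = Σₕ Nₕ²(1 − fₕ)sₕ²/nₕ.
Dept IV: 13176²·(1 − 2590/13176)·126.9/2590 = 6.8340371 × 10^6.
Dept III: 16763²·(1 − 4142/16763)·12.7/4142 = 648692.89.
Dept II: 16820²·(1 − 3954/16820)·121/3954 = 6.6224432 × 10^6.
Dept I: 910²·(1 − 114/910)·68.09/114 = 432646.25.
Sum = 1.4537819 × 10^7.
SE = √(1.4537819 × 10^7) = 3812.8.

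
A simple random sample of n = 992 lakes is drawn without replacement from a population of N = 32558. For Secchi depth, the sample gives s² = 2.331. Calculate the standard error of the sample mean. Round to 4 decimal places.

Under SRS without replacement, Var(ȳ) = (1 − f)·s²/n with f = n/N = 992/32558 = 0.03046870.
Var(ȳ) = (1 − 0.03046870)·2.331/992 = 0.96953130·0.0023497984 = 0.0022782031.
SE(ȳ) = √(0.0022782031) = 0.0477.

0.0477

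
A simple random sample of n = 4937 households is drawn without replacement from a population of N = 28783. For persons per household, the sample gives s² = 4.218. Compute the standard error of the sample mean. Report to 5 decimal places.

0.02660

Under SRS without replacement, Var(ȳ) = (1 − f)·s²/n with f = n/N = 4937/28783 = 0.17152486.
Var(ȳ) = (1 − 0.17152486)·4.218/4937 = 0.82847514·8.54365 × 10^-4 = 7.0782016 × 10^-4.
SE(ȳ) = √(7.0782016 × 10^-4) = 0.02660.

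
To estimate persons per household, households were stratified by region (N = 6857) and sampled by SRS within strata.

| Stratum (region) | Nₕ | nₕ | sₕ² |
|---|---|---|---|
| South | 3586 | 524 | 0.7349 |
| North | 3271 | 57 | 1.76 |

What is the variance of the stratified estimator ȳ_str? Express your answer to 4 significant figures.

Var(ȳ_str) = Σₕ Wₕ²(1 − fₕ)sₕ²/nₕ with Wₕ = Nₕ/N, N = 6857.
South: Wₕ = 0.52296923; term = 0.52296923²·(1 − 0.14612381)·0.7349/524 = 3.2752476 × 10^-4.
North: Wₕ = 0.47703077; term = 0.47703077²·(1 − 0.01742586)·1.76/57 = 0.0069039229.
Sum = 0.0072314477.

0.007231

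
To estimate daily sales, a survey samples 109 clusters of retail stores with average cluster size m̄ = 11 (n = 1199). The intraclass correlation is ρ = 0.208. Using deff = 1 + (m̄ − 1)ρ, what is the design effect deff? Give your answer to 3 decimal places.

3.080

deff = 1 + (11 − 1)·0.208 = 1 + 2.08 = 3.08.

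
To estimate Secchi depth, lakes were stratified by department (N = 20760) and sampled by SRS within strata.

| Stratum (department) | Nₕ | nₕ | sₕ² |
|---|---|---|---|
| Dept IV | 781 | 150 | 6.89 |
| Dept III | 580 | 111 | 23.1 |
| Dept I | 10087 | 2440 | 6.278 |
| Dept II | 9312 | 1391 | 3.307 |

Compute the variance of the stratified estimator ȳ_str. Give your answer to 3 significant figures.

Var(ȳ_str) = Σₕ Wₕ²(1 − fₕ)sₕ²/nₕ with Wₕ = Nₕ/N, N = 20760.
Dept IV: Wₕ = 0.03762042; term = 0.03762042²·(1 − 0.19206146)·6.89/150 = 5.25235 × 10^-5.
Dept III: Wₕ = 0.02793834; term = 0.02793834²·(1 − 0.19137931)·23.1/111 = 1.3135153 × 10^-4.
Dept I: Wₕ = 0.48588632; term = 0.48588632²·(1 − 0.24189551)·6.278/2440 = 4.6050028 × 10^-4.
Dept II: Wₕ = 0.44855491; term = 0.44855491²·(1 − 0.14937715)·3.307/1391 = 4.0688844 × 10^-4.
Sum = 0.0010512638.

0.00105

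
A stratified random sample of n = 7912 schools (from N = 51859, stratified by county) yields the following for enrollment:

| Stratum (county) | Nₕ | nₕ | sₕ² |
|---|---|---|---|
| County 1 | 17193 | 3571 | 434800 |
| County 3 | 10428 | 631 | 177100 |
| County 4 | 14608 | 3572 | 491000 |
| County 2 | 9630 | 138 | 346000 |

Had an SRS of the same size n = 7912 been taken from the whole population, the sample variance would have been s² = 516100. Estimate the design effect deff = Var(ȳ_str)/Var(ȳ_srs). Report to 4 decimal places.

2.0754

Var(ȳ_str) = Σ Wₕ²(1−fₕ)sₕ²/nₕ with Wₕ = Nₕ/51859:
  County 1: (17193/51859)²·(1−3571/17193)·434800/3571 = 10.603371
  County 3: (10428/51859)²·(1−631/10428)·177100/631 = 10.661911
  County 4: (14608/51859)²·(1−3572/14608)·491000/3572 = 8.2399432
  County 2: (9630/51859)²·(1−138/9630)·346000/138 = 85.218278
  → Var(ȳ_str) = 114.7235.
Var(ȳ_srs) = (1 − 7912/51859)·516100/7912 = 55.278045.
deff = 114.7235 / 55.278045 = 2.0754.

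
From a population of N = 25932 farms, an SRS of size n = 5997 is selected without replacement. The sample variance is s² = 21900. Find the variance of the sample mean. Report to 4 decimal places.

Under SRS without replacement, Var(ȳ) = (1 − f)·s²/n with f = n/N = 5997/25932 = 0.23125868.
Var(ȳ) = (1 − 0.23125868)·21900/5997 = 0.76874132·3.6518259 = 2.8073095.

2.8073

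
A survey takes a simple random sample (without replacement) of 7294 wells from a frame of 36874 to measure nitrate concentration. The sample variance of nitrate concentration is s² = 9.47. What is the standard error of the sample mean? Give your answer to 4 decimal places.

0.0323

Under SRS without replacement, Var(ȳ) = (1 − f)·s²/n with f = n/N = 7294/36874 = 0.19780875.
Var(ȳ) = (1 − 0.19780875)·9.47/7294 = 0.80219125·0.0012983274 = 0.0010415069.
SE(ȳ) = √(0.0010415069) = 0.0323.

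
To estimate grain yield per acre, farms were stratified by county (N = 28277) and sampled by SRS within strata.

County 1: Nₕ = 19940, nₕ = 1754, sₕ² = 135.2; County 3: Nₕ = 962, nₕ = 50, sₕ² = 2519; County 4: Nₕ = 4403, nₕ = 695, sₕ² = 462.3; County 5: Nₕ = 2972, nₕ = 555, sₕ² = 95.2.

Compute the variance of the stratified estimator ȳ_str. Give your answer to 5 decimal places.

Var(ȳ_str) = Σₕ Wₕ²(1 − fₕ)sₕ²/nₕ with Wₕ = Nₕ/N, N = 28277.
County 1: Wₕ = 0.70516674; term = 0.70516674²·(1 − 0.08796389)·135.2/1754 = 0.034957694.
County 3: Wₕ = 0.03402058; term = 0.03402058²·(1 − 0.05197505)·2519/50 = 0.055279157.
County 4: Wₕ = 0.15570959; term = 0.15570959²·(1 − 0.15784692)·462.3/695 = 0.01358191.
County 5: Wₕ = 0.10510309; term = 0.10510309²·(1 − 0.18674293)·95.2/555 = 0.0015410004.
Sum = 0.10535976.

0.10536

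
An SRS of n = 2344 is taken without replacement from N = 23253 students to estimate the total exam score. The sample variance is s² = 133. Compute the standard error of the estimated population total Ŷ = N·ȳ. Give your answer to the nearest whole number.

5252

Var(Ŷ) = N²·Var(ȳ) = N²·(1 − n/N)·s²/n.
f = 2344/23253 = 0.10080420; Var(ȳ) = 0.89919580·133/2344 = 0.051020922.
Var(Ŷ) = 23253² · 0.051020922 = 2.7587115 × 10^7.
SE(Ŷ) = √(2.7587115 × 10^7) = 5252.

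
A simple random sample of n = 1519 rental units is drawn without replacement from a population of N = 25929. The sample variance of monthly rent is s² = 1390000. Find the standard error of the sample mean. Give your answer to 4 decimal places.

29.3508

Under SRS without replacement, Var(ȳ) = (1 − f)·s²/n with f = n/N = 1519/25929 = 0.05858305.
Var(ȳ) = (1 − 0.05858305)·1390000/1519 = 0.94141695·915.07571 = 861.46778.
SE(ȳ) = √(861.46778) = 29.3508.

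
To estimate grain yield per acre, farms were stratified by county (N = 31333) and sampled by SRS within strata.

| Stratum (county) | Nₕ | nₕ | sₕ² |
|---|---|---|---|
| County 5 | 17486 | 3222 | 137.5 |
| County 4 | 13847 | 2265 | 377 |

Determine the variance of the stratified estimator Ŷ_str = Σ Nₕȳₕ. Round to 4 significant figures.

Var(Ŷ_str) = Σₕ Nₕ²(1 − fₕ)sₕ²/nₕ.
County 5: 17486²·(1 − 3222/17486)·137.5/3222 = 1.06441 × 10^7.
County 4: 13847²·(1 − 2265/13847)·377/2265 = 2.6693923 × 10^7.
Sum = 3.7338023 × 10^7.

3.734 × 10^7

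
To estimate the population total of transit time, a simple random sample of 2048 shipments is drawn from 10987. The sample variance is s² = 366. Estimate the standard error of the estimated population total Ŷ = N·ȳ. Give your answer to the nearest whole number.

Var(Ŷ) = N²·Var(ȳ) = N²·(1 − n/N)·s²/n.
f = 2048/10987 = 0.18640211; Var(ȳ) = 0.81359789·366/2048 = 0.14539884.
Var(Ŷ) = 10987² · 0.14539884 = 1.75517 × 10^7.
SE(Ŷ) = √(1.75517 × 10^7) = 4189.

4189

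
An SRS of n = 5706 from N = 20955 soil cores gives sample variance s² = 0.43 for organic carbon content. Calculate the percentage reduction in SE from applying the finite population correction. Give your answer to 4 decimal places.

f = n/N = 5706/20955 = 0.27229778.
SE_no-fpc = √(s²/n) = 0.0086809718; SE_fpc = √((1−f)s²/n) = 0.0074053433.
Ratio = √(1−f) = 0.85305464. Reduction = 100·(1 − 0.85305464) = 14.6945%.

14.6945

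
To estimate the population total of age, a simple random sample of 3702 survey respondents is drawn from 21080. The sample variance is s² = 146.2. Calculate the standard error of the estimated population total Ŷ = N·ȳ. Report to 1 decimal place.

Var(Ŷ) = N²·Var(ȳ) = N²·(1 − n/N)·s²/n.
f = 3702/21080 = 0.17561670; Var(ȳ) = 0.82438330·146.2/3702 = 0.032556683.
Var(Ŷ) = 21080² · 0.032556683 = 1.4467096 × 10^7.
SE(Ŷ) = √(1.4467096 × 10^7) = 3803.6.

3803.6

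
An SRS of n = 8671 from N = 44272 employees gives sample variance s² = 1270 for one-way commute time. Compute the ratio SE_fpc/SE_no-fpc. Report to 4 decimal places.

0.8967

f = n/N = 8671/44272 = 0.19585743.
SE_no-fpc = √(s²/n) = 0.38270776; SE_fpc = √((1−f)s²/n) = 0.34318934.
Ratio = √(1−f) = 0.89673997.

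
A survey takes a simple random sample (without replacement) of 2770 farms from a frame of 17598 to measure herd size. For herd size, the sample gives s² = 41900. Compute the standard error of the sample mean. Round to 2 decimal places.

Under SRS without replacement, Var(ȳ) = (1 − f)·s²/n with f = n/N = 2770/17598 = 0.15740425.
Var(ȳ) = (1 − 0.15740425)·41900/2770 = 0.84259575·15.126354 = 12.745401.
SE(ȳ) = √(12.745401) = 3.57.

3.57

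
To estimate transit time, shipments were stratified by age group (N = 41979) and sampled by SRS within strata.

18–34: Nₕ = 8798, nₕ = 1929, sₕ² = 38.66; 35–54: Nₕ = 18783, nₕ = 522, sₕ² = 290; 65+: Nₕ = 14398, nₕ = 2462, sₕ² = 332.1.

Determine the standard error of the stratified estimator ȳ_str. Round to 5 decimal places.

0.34925

Var(ȳ_str) = Σₕ Wₕ²(1 − fₕ)sₕ²/nₕ with Wₕ = Nₕ/N, N = 41979.
18–34: Wₕ = 0.20958098; term = 0.20958098²·(1 − 0.21925438)·38.66/1929 = 6.8729458 × 10^-4.
35–54: Wₕ = 0.44743800; term = 0.44743800²·(1 − 0.02779109)·290/522 = 0.10813165.
65+: Wₕ = 0.34298101; term = 0.34298101²·(1 − 0.17099597)·332.1/2462 = 0.013154599.
Sum = 0.12197354.
SE = √(0.12197354) = 0.34925.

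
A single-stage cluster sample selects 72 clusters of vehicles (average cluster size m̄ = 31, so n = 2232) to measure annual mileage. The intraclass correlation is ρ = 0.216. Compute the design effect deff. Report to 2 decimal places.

7.48

deff = 1 + (31 − 1)·0.216 = 1 + 6.48 = 7.48.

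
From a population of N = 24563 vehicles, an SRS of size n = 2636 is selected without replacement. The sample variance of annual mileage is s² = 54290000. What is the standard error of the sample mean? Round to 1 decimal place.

135.6

Under SRS without replacement, Var(ȳ) = (1 − f)·s²/n with f = n/N = 2636/24563 = 0.10731588.
Var(ȳ) = (1 − 0.10731588)·54290000/2636 = 0.89268412·20595.599 = 18385.364.
SE(ȳ) = √(18385.364) = 135.6.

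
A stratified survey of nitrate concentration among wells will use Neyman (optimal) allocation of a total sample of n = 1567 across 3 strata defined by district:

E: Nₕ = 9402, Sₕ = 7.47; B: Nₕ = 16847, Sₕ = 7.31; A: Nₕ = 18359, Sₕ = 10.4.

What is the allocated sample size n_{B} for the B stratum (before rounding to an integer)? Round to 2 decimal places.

502.13

Neyman allocation: nₕ = n·NₕSₕ / Σⱼ NⱼSⱼ.
Σ NⱼSⱼ = 9402·7.47 + 16847·7.31 + 18359·10.4 = 384318.11.
n_{B} = 1567·16847·7.31 / 384318.11 = 502.13.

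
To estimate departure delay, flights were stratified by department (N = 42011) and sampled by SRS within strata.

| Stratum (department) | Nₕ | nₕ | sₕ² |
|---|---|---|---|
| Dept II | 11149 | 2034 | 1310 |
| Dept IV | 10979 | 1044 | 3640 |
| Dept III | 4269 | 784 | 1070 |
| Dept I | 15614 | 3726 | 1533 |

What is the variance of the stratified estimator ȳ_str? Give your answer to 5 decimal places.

Var(ȳ_str) = Σₕ Wₕ²(1 − fₕ)sₕ²/nₕ with Wₕ = Nₕ/N, N = 42011.
Dept II: Wₕ = 0.26538288; term = 0.26538288²·(1 − 0.18243789)·1310/2034 = 0.037084028.
Dept IV: Wₕ = 0.26133632; term = 0.26133632²·(1 − 0.09509063)·3640/1044 = 0.21547927.
Dept III: Wₕ = 0.10161624; term = 0.10161624²·(1 − 0.18364957)·1070/784 = 0.011504576.
Dept I: Wₕ = 0.37166456; term = 0.37166456²·(1 − 0.23863200)·1533/3726 = 0.043270931.
Sum = 0.30733881.

0.30734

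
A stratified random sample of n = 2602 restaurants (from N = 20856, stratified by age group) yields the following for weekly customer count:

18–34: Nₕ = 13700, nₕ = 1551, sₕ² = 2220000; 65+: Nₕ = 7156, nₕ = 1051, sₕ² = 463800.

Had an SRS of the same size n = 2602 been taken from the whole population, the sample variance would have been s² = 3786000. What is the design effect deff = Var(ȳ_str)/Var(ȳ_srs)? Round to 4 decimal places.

0.4649

Var(ȳ_str) = Σ Wₕ²(1−fₕ)sₕ²/nₕ with Wₕ = Nₕ/20856:
  18–34: (13700/20856)²·(1−1551/13700)·2220000/1551 = 547.69685
  65+: (7156/20856)²·(1−1051/7156)·463800/1051 = 44.32227
  → Var(ȳ_str) = 592.01912.
Var(ȳ_srs) = (1 − 2602/20856)·3786000/2602 = 1273.5041.
deff = 592.01912 / 1273.5041 = 0.4649.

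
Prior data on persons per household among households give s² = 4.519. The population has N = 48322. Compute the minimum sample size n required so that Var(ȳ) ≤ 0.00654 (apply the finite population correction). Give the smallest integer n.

682

Without fpc, n₀ = s²/D = 4.519/0.00654 = 690.9786.
With fpc, (1 − n/N)·s²/n ≤ D requires n ≥ n₀/(1 + n₀/N) = 690.9786/(1 + 690.9786/48322) = 681.2373.
Rounding up, n = 682.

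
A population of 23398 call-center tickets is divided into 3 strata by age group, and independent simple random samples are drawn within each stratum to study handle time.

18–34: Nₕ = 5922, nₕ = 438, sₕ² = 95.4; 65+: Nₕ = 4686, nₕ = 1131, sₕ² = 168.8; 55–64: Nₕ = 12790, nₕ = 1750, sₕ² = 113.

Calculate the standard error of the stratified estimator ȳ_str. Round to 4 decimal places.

Var(ȳ_str) = Σₕ Wₕ²(1 − fₕ)sₕ²/nₕ with Wₕ = Nₕ/N, N = 23398.
18–34: Wₕ = 0.25309856; term = 0.25309856²·(1 − 0.07396150)·95.4/438 = 0.012920599.
65+: Wₕ = 0.20027353; term = 0.20027353²·(1 − 0.24135723)·168.8/1131 = 0.004541447.
55–64: Wₕ = 0.54662792; term = 0.54662792²·(1 − 0.13682565)·113/1750 = 0.016654153.
Sum = 0.034116199.
SE = √(0.034116199) = 0.1847.

0.1847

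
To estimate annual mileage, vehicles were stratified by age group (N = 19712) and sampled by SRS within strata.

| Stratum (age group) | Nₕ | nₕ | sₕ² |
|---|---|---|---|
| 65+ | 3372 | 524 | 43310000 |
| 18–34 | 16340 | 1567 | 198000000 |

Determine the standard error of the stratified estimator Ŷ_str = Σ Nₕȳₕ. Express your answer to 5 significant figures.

5.5942 × 10^6

Var(Ŷ_str) = Σₕ Nₕ²(1 − fₕ)sₕ²/nₕ.
65+: 3372²·(1 − 524/3372)·43310000/524 = 7.937513 × 10^11.
18–34: 16340²·(1 − 1567/16340)·198000000/1567 = 3.0501201 × 10^13.
Sum = 3.1294952 × 10^13.
SE = √(3.1294952 × 10^13) = 5.5942 × 10^6.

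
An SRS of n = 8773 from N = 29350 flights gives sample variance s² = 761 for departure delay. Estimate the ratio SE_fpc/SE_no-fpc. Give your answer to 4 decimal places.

0.8373

f = n/N = 8773/29350 = 0.29890971.
SE_no-fpc = √(s²/n) = 0.29452235; SE_fpc = √((1−f)s²/n) = 0.24660691.
Ratio = √(1−f) = 0.83731135.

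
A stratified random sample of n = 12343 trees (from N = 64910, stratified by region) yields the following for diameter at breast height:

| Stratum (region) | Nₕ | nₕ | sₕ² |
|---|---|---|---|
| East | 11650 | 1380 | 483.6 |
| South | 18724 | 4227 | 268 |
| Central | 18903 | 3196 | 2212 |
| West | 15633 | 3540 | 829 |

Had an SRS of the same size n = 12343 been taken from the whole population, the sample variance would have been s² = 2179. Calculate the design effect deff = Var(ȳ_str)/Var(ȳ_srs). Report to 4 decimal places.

Var(ȳ_str) = Σ Wₕ²(1−fₕ)sₕ²/nₕ with Wₕ = Nₕ/64910:
  East: (11650/64910)²·(1−1380/11650)·483.6/1380 = 0.0099513123
  South: (18724/64910)²·(1−4227/18724)·268/4227 = 0.0040846618
  Central: (18903/64910)²·(1−3196/18903)·2212/3196 = 0.04877296
  West: (15633/64910)²·(1−3540/15633)·829/3540 = 0.010507622
  → Var(ȳ_str) = 0.073316556.
Var(ȳ_srs) = (1 − 12343/64910)·2179/12343 = 0.14296775.
deff = 0.073316556 / 0.14296775 = 0.5128.

0.5128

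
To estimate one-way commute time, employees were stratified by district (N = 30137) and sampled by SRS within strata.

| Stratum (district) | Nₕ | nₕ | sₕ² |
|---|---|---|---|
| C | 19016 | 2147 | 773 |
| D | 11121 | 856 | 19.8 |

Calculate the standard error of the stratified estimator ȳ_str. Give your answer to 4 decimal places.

0.3607

Var(ȳ_str) = Σₕ Wₕ²(1 − fₕ)sₕ²/nₕ with Wₕ = Nₕ/N, N = 30137.
C: Wₕ = 0.63098517; term = 0.63098517²·(1 − 0.11290492)·773/2147 = 0.12716158.
D: Wₕ = 0.36901483; term = 0.36901483²·(1 − 0.07697150)·19.8/856 = 0.002907329.
Sum = 0.13006891.
SE = √(0.13006891) = 0.3607.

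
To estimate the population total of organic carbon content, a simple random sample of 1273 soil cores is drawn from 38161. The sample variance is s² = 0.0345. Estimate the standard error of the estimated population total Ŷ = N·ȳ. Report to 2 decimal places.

Var(Ŷ) = N²·Var(ȳ) = N²·(1 − n/N)·s²/n.
f = 1273/38161 = 0.03335866; Var(ȳ) = 0.96664134·0.0345/1273 = 2.6197271 × 10^-5.
Var(Ŷ) = 38161² · (2.6197271 × 10^-5) = 38150.088.
SE(Ŷ) = √(38150.088) = 195.32.

195.32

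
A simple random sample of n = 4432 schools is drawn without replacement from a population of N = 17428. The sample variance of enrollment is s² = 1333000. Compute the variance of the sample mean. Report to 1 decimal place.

224.3

Under SRS without replacement, Var(ȳ) = (1 − f)·s²/n with f = n/N = 4432/17428 = 0.25430342.
Var(ȳ) = (1 − 0.25430342)·1333000/4432 = 0.74569658·300.76715 = 224.28103.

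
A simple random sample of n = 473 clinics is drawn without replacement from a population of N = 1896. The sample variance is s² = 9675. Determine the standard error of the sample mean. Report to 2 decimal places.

3.92

Under SRS without replacement, Var(ȳ) = (1 − f)·s²/n with f = n/N = 473/1896 = 0.24947257.
Var(ȳ) = (1 − 0.24947257)·9675/473 = 0.75052743·20.454545 = 15.351697.
SE(ȳ) = √(15.351697) = 3.92.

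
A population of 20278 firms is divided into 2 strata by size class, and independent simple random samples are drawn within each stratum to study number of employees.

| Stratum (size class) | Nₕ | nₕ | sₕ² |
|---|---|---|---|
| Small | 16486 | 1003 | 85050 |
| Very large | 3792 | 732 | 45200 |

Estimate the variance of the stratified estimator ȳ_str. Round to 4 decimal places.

54.3798

Var(ȳ_str) = Σₕ Wₕ²(1 − fₕ)sₕ²/nₕ with Wₕ = Nₕ/N, N = 20278.
Small: Wₕ = 0.81299931; term = 0.81299931²·(1 − 0.06083950)·85050/1003 = 52.637294.
Very large: Wₕ = 0.18700069; term = 0.18700069²·(1 − 0.19303797)·45200/732 = 1.7424763.
Sum = 54.37977.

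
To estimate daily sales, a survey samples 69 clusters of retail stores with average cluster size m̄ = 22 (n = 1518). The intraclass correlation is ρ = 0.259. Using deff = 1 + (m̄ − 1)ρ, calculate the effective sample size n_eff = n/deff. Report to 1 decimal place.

235.8

deff = 1 + (22 − 1)·0.259 = 1 + 5.439 = 6.439.
n_eff = 1518 / 6.439 = 235.8.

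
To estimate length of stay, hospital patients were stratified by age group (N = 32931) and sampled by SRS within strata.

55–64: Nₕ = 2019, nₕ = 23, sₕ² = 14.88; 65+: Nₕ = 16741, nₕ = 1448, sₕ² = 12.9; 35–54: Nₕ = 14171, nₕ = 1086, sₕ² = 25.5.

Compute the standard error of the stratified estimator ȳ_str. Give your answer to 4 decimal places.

Var(ȳ_str) = Σₕ Wₕ²(1 − fₕ)sₕ²/nₕ with Wₕ = Nₕ/N, N = 32931.
55–64: Wₕ = 0.06131001; term = 0.06131001²·(1 − 0.01139178)·14.88/23 = 0.0024041531.
65+: Wₕ = 0.50836598; term = 0.50836598²·(1 − 0.08649424)·12.9/1448 = 0.0021032234.
35–54: Wₕ = 0.43032401; term = 0.43032401²·(1 − 0.07663538)·25.5/1086 = 0.0040149001.
Sum = 0.0085222766.
SE = √(0.0085222766) = 0.0923.

0.0923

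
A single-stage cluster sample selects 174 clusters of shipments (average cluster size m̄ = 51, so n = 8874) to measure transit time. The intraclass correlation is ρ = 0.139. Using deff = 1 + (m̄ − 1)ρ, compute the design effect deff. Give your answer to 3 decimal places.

deff = 1 + (51 − 1)·0.139 = 1 + 6.95 = 7.95.

7.950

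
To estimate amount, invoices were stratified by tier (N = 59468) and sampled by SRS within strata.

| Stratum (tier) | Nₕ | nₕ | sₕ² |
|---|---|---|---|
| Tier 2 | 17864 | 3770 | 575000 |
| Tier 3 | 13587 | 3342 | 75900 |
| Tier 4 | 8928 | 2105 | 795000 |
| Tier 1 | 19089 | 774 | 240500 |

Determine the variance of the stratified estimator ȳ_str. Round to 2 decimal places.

Var(ȳ_str) = Σₕ Wₕ²(1 − fₕ)sₕ²/nₕ with Wₕ = Nₕ/N, N = 59468.
Tier 2: Wₕ = 0.30039685; term = 0.30039685²·(1 − 0.21103896)·575000/3770 = 10.858574.
Tier 3: Wₕ = 0.22847582; term = 0.22847582²·(1 − 0.24597041)·75900/3342 = 0.89393142.
Tier 4: Wₕ = 0.15013116; term = 0.15013116²·(1 − 0.23577509)·795000/2105 = 6.5054586.
Tier 1: Wₕ = 0.32099617; term = 0.32099617²·(1 − 0.04054691)·240500/774 = 30.718327.
Sum = 48.976291.

48.98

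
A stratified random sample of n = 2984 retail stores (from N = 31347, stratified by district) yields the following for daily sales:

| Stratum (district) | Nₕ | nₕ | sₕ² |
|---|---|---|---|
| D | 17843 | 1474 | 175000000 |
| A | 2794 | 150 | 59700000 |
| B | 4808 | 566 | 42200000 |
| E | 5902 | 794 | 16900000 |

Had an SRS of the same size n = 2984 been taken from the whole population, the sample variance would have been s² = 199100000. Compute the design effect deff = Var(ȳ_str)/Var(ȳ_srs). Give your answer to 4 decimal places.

Var(ȳ_str) = Σ Wₕ²(1−fₕ)sₕ²/nₕ with Wₕ = Nₕ/31347:
  D: (17843/31347)²·(1−1474/17843)·175000000/1474 = 35288.941
  A: (2794/31347)²·(1−150/2794)·59700000/150 = 2992.1197
  B: (4808/31347)²·(1−566/4808)·42200000/566 = 1547.5304
  E: (5902/31347)²·(1−794/5902)·16900000/794 = 653.01676
  → Var(ȳ_str) = 40481.608.
Var(ȳ_srs) = (1 − 2984/31347)·199100000/2984 = 60371.035.
deff = 40481.608 / 60371.035 = 0.6705.

0.6705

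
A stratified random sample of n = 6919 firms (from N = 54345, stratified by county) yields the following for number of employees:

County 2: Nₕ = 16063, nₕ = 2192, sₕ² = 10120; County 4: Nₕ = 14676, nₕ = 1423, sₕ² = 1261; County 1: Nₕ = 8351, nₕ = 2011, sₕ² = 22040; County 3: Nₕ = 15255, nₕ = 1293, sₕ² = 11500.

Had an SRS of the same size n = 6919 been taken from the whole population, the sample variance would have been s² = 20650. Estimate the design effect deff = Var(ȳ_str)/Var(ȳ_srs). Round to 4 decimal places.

Var(ȳ_str) = Σ Wₕ²(1−fₕ)sₕ²/nₕ with Wₕ = Nₕ/54345:
  County 2: (16063/54345)²·(1−2192/16063)·10120/2192 = 0.34830139
  County 4: (14676/54345)²·(1−1423/14676)·1261/1423 = 0.05835968
  County 1: (8351/54345)²·(1−2011/8351)·22040/2011 = 0.19647535
  County 3: (15255/54345)²·(1−1293/15255)·11500/1293 = 0.64141627
  → Var(ȳ_str) = 1.2445527.
Var(ȳ_srs) = (1 − 6919/54345)·20650/6919 = 2.6045556.
deff = 1.2445527 / 2.6045556 = 0.4778.

0.4778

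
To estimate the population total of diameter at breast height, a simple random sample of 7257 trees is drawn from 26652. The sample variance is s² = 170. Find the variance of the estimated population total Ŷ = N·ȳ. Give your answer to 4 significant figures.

Var(Ŷ) = N²·Var(ȳ) = N²·(1 − n/N)·s²/n.
f = 7257/26652 = 0.27228726; Var(ȳ) = 0.72771274·170/7257 = 0.01704715.
Var(Ŷ) = 26652² · 0.01704715 = 1.2109087 × 10^7.

1.211 × 10^7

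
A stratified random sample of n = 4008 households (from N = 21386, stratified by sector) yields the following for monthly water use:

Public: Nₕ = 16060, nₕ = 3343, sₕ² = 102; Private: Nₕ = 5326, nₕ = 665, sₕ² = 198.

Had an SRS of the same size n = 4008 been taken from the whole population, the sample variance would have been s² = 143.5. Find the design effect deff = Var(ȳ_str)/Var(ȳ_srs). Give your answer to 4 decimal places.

Var(ȳ_str) = Σ Wₕ²(1−fₕ)sₕ²/nₕ with Wₕ = Nₕ/21386:
  Public: (16060/21386)²·(1−3343/16060)·102/3343 = 0.013624949
  Private: (5326/21386)²·(1−665/5326)·198/665 = 0.016160868
  → Var(ȳ_str) = 0.029785817.
Var(ȳ_srs) = (1 − 4008/21386)·143.5/4008 = 0.029093396.
deff = 0.029785817 / 0.029093396 = 1.0238.

1.0238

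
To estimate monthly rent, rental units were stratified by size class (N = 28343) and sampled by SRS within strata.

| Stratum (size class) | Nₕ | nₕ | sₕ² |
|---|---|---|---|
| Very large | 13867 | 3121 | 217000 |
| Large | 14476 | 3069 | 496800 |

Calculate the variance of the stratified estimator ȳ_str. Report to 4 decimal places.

46.1721

Var(ȳ_str) = Σₕ Wₕ²(1 − fₕ)sₕ²/nₕ with Wₕ = Nₕ/N, N = 28343.
Very large: Wₕ = 0.48925661; term = 0.48925661²·(1 − 0.22506671)·217000/3121 = 12.897445.
Large: Wₕ = 0.51074339; term = 0.51074339²·(1 − 0.21200608)·496800/3069 = 33.274618.
Sum = 46.172063.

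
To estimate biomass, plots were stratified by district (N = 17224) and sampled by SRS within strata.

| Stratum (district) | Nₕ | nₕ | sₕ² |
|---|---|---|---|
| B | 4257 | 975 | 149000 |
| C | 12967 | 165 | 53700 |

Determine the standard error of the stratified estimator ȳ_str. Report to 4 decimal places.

Var(ȳ_str) = Σₕ Wₕ²(1 − fₕ)sₕ²/nₕ with Wₕ = Nₕ/N, N = 17224.
B: Wₕ = 0.24715513; term = 0.24715513²·(1 − 0.22903453)·149000/975 = 7.197072.
C: Wₕ = 0.75284487; term = 0.75284487²·(1 − 0.01272461)·53700/165 = 182.11245.
Sum = 189.30952.
SE = √(189.30952) = 13.7590.

13.7590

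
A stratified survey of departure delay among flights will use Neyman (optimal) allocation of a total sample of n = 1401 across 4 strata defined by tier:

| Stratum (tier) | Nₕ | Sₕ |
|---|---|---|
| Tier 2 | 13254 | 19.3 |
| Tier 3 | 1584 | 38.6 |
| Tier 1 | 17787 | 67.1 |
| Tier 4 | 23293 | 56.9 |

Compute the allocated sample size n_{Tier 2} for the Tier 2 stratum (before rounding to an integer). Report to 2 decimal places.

126.38

Neyman allocation: nₕ = n·NₕSₕ / Σⱼ NⱼSⱼ.
Σ NⱼSⱼ = 13254·19.3 + 1584·38.6 + 17787·67.1 + 23293·56.9 = 2.835824 × 10^6.
n_{Tier 2} = 1401·13254·19.3 / (2.835824 × 10^6) = 126.38.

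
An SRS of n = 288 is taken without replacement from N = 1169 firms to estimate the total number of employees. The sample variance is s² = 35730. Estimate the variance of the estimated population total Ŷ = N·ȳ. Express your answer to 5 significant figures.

Var(Ŷ) = N²·Var(ȳ) = N²·(1 − n/N)·s²/n.
f = 288/1169 = 0.24636441; Var(ȳ) = 0.75363559·35730/288 = 93.497915.
Var(Ŷ) = 1169² · 93.497915 = 1.277706 × 10^8.

1.2777 × 10^8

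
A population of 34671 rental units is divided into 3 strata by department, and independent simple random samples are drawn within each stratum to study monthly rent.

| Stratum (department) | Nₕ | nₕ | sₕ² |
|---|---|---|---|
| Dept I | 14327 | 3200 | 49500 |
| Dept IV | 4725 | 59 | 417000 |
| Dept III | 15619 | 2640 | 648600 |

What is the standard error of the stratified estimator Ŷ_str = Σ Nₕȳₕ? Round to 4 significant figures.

456200

Var(Ŷ_str) = Σₕ Nₕ²(1 − fₕ)sₕ²/nₕ.
Dept I: 14327²·(1 − 3200/14327)·49500/3200 = 2.4659744 × 10^9.
Dept IV: 4725²·(1 − 59/4725)·417000/59 = 1.5582265 × 10^11.
Dept III: 15619²·(1 − 2640/15619)·648600/2640 = 4.9804373 × 10^10.
Sum = 2.08093 × 10^11.
SE = √(2.08093 × 10^11) = 456200.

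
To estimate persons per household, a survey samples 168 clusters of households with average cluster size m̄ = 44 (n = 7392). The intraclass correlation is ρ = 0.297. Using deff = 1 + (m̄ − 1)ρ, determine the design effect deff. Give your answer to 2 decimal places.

13.77

deff = 1 + (44 − 1)·0.297 = 1 + 12.771 = 13.771.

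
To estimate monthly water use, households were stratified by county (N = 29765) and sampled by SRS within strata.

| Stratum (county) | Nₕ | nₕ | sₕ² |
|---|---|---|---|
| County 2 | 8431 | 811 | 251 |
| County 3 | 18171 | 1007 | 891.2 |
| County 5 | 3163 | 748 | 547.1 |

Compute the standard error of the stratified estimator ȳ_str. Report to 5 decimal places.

Var(ȳ_str) = Σₕ Wₕ²(1 − fₕ)sₕ²/nₕ with Wₕ = Nₕ/N, N = 29765.
County 2: Wₕ = 0.28325214; term = 0.28325214²·(1 − 0.09619262)·251/811 = 0.022442703.
County 3: Wₕ = 0.61048211; term = 0.61048211²·(1 − 0.05541797)·891.2/1007 = 0.31155252.
County 5: Wₕ = 0.10626575; term = 0.10626575²·(1 − 0.23648435)·547.1/748 = 0.006306228.
Sum = 0.34030145.
SE = √(0.34030145) = 0.58335.

0.58335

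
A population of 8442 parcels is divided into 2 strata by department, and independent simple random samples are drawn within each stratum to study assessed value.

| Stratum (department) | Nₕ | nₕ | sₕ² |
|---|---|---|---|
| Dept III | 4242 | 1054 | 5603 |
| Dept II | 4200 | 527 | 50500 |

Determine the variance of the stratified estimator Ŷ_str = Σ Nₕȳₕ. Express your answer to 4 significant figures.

Var(Ŷ_str) = Σₕ Nₕ²(1 − fₕ)sₕ²/nₕ.
Dept III: 4242²·(1 − 1054/4242)·5603/1054 = 7.1890084 × 10^7.
Dept II: 4200²·(1 − 527/4200)·50500/527 = 1.4782605 × 10^9.
Sum = 1.5501506 × 10^9.

1.550 × 10^9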